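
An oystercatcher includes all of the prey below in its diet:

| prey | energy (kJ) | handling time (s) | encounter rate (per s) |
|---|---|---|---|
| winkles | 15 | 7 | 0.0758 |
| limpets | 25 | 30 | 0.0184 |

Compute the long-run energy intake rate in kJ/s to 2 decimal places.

0.77 kJ/s

Energy encountered per unit search time: 0.0758×15 + 0.0184×25 = 1.597 kJ/s.
Handling time per unit search time: 0.0758×7 + 0.0184×30 = 1.083.
Rate = 1.597/(1 + 1.083) = 0.7668 kJ/s.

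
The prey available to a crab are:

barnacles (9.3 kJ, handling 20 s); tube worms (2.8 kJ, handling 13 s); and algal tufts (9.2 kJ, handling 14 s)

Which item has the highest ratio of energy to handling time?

Profitability E/h (kJ/s): barnacles = 9.3/20 = 0.465, tube worms = 2.8/13 = 0.215, algal tufts = 9.2/14 = 0.657.
Ranked: algal tufts > barnacles > tube worms.

algal tufts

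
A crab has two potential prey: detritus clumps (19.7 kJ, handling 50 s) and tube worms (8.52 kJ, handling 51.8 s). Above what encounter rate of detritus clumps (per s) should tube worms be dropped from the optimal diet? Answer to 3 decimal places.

At the threshold, the rate on detritus clumps alone equals the profitability of tube worms: λ·19.7/(1 + λ·50) = 8.52/51.8 = 0.1645.
Rearranging, λ(19.7 − 0.1645×50) = 0.1645, so λ = 0.1645/11.48 = 0.01433 per s.

0.014 per s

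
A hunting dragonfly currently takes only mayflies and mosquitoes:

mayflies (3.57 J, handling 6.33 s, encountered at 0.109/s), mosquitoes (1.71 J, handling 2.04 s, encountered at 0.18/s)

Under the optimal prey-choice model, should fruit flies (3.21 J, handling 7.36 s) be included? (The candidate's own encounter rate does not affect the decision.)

On mayflies and mosquitoes alone, R = ΣλE/(1+Σλh) = 0.6969/2.057 = 0.3388 J/s.
fruit flies: E/h = 3.21/7.36 = 0.4361 J/s.
0.4361 > 0.3388, so adding fruit flies raises the average — include it.

Yes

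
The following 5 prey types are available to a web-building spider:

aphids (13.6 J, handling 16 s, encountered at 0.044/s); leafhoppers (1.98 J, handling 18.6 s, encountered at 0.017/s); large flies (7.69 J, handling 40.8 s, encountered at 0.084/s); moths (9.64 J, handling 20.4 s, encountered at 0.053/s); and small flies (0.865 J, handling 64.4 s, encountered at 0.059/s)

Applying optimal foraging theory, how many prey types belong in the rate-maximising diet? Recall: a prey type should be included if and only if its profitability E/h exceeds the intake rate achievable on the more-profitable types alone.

Rank by E/h (J/s): aphids 0.85, moths 0.473, large flies 0.188, leafhoppers 0.106, small flies 0.0134. Include each in turn until the next type's E/h falls below the running intake rate.
Rate on top 1: 0.3512. moths: 0.473 > 0.3512 → include.
Rate on top 2: 0.3983. large flies: 0.188 < 0.3983 → exclude; stop.
Optimal diet: aphids, moths — 2 of 5 types.

2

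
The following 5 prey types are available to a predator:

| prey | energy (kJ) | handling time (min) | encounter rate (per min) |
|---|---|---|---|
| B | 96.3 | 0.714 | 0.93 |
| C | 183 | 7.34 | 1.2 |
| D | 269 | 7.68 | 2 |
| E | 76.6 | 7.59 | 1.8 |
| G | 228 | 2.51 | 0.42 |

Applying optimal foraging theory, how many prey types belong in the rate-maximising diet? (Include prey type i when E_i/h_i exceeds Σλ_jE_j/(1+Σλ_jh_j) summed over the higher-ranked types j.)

2

Profitabilities (E/h, kJ/min): B 135, G 90.8, D 35, C 24.9, E 10.1. Add prey in this order while the next type's profitability exceeds the intake rate on those already taken.
Rate on top 1: 53.82. G: 90.8 > 53.82 → include.
Rate on top 2: 68.18. D: 35 < 68.18 → exclude; stop.
Optimal diet: B, G — 2 of 5 types.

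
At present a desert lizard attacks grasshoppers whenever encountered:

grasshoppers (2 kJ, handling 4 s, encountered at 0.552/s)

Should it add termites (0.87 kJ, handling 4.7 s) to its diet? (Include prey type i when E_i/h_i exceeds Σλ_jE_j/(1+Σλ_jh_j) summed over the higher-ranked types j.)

Current rate: (0.552×2)/(1 + 0.552×4) = 0.3441 kJ/s.
termites: E/h = 0.87/4.7 = 0.1851 kJ/s.
Since 0.1851 < R, time spent handling termites is better spent searching.

No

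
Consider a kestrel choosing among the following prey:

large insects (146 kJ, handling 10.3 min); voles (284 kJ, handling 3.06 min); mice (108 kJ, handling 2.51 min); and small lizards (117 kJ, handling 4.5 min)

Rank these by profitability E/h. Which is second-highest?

mice

In descending order of E/h:
voles: 284/3.06 = 92.8 kJ/min
mice: 108/2.51 = 43 kJ/min
small lizards: 117/4.5 = 26 kJ/min
large insects: 146/10.3 = 14.2 kJ/min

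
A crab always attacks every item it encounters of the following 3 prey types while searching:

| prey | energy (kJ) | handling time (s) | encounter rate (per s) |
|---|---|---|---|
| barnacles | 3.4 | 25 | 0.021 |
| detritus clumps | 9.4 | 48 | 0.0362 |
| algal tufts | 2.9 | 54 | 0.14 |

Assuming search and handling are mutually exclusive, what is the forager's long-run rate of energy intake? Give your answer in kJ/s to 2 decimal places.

Energy encountered per unit search time: 0.021×3.4 + 0.0362×9.4 + 0.14×2.9 = 0.8177 kJ/s.
Handling time per unit search time: 0.021×25 + 0.0362×48 + 0.14×54 = 9.823.
Rate = 0.8177/(1 + 9.823) = 0.07555 kJ/s.

0.08 kJ/s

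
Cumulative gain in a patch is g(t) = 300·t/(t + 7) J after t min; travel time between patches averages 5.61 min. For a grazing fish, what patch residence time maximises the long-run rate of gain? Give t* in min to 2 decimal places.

Maximise g(t)/(T+t): set derivative to zero → g'(t)(T+t) = g(t).
g'(t) = 300·7/(t + 7)². Setting 300·7/(t+7)² = 300t/[(t+7)(5.61+t)] gives 7(5.61+t) = t(t+7), so t² = 7×5.61 = 39.27.
t* = √39.27 = 6.267 min.

6.27 min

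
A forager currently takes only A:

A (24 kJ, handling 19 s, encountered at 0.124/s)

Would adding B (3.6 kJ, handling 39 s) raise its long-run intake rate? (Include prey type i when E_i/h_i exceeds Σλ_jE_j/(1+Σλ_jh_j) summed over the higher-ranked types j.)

Current rate: (0.124×24)/(1 + 0.124×19) = 0.8868 kJ/s.
Profitability of B: 3.6/39 = 0.09231 kJ/s.
0.09231 < 0.8868, so adding B would lower the average — exclude it.

No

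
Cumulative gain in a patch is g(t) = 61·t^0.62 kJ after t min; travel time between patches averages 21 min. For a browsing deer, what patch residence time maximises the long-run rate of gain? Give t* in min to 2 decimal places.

Optimal t* satisfies g'(t*) = g(t*)/(T + t*).
g'(t) = 0.62·61·t^-0.38. Setting 0.62·61·t^-0.38 = 61·t^0.62/(21+t) gives 0.62(21+t) = t, so 0.38·t = 0.62×21.
t* = 0.62×21/0.38 = 34.26 min.

34.26 min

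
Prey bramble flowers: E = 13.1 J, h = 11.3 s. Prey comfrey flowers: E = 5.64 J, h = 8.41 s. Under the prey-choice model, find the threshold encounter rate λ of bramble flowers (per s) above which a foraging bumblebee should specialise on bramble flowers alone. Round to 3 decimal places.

Drop comfrey flowers once their profitability E₂/h₂ falls below the rate achievable on bramble flowers alone: E₂/h₂ = λE₁/(1 + λh₁).
Solve for λ: λE₁h₂ = E₂(1 + λh₁) → λ(E₁h₂ − E₂h₁) = E₂ → λ = E₂/(E₁h₂ − E₂h₁).
λ = 5.64/(13.1×8.41 − 5.64×11.3) = 5.64/46.44 = 0.1214 per s.

0.121 per s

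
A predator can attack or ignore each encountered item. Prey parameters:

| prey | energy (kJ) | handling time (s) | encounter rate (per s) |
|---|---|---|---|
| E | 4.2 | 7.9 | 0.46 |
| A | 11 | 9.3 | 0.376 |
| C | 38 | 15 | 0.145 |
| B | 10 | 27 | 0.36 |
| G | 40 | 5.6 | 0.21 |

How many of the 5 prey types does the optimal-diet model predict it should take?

E/h in descending order: G 7.14, C 2.53, A 1.18, E 0.532, B 0.37 kJ/s. The optimal diet is the largest prefix of this list for which every included type satisfies E_i/h_i > R on the types above it.
Rate on top 1: 3.86. C: 2.53 < 3.86 → exclude; stop.
Optimal diet: G — 1 of 5 types.

1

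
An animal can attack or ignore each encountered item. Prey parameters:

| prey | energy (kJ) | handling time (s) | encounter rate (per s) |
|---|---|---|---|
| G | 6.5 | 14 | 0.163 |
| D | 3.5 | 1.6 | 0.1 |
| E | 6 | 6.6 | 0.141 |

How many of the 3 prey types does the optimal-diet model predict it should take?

2

E/h in descending order: D 2.19, E 0.909, G 0.464 kJ/s. The optimal diet is the largest prefix of this list for which every included type satisfies E_i/h_i > R on the types above it.
Rate on top 1: 0.3017. E: 0.909 > 0.3017 → include.
Rate on top 2: 0.5721. G: 0.464 < 0.5721 → exclude; stop.
Optimal diet: D, E — 2 of 3 types.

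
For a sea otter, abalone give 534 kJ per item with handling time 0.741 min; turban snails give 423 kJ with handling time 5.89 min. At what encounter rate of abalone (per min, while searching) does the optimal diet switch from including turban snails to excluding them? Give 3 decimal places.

The zero-one rule: include turban snails iff E₂/h₂ > λE₁/(1+λh₁). Equality gives the switch point.
λE₁h₂ = E₂ + λE₂h₁ ⇒ λ = E₂/(E₁h₂ − E₂h₁) = 423/(3145 − 313.4) = 0.1494 per min.

0.149 per min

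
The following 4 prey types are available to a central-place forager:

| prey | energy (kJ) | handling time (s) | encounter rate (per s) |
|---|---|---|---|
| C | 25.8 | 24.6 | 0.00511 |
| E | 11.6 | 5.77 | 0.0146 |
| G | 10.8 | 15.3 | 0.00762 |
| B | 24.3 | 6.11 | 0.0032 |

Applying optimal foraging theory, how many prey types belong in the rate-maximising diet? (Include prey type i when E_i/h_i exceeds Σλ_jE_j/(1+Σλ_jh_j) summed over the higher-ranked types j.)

E/h in descending order: B 3.98, E 2.01, C 1.05, G 0.706 kJ/s. The optimal diet is the largest prefix of this list for which every included type satisfies E_i/h_i > R on the types above it.
Rate on top 1: 0.07627. E: 2.01 > 0.07627 → include.
Rate on top 2: 0.2239. C: 1.05 > 0.2239 → include.
Rate on top 3: 0.3082. G: 0.706 > 0.3082 → include.
Optimal diet: B, E, C, G — 4 of 4 types.

4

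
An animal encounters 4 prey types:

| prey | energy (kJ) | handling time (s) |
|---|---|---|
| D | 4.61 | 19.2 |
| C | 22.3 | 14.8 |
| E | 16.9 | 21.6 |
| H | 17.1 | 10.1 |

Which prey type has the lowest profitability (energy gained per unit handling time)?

D

Profitability E/h (kJ/s): D = 4.61/19.2 = 0.24, C = 22.3/14.8 = 1.51, E = 16.9/21.6 = 0.782, H = 17.1/10.1 = 1.69.
Ranked: H > C > E > D.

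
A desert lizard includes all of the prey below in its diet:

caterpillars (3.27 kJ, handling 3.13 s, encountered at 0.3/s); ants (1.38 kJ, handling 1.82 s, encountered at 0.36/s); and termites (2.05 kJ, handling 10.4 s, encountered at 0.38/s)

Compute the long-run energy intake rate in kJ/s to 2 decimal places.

R = (0.3×3.27 + 0.36×1.38 + 0.38×2.05) / (1 + 0.3×3.13 + 0.36×1.82 + 0.38×10.4) = 2.257/6.546 = 0.3447 kJ/s.

0.34 kJ/s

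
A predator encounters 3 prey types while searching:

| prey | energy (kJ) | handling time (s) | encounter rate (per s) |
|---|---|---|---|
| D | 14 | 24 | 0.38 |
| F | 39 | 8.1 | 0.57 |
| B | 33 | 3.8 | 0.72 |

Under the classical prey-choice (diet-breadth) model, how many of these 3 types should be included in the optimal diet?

E/h in descending order: B 8.68, F 4.81, D 0.583 kJ/s. The optimal diet is the largest prefix of this list for which every included type satisfies E_i/h_i > R on the types above it.
Rate on top 1: 6.36. F: 4.81 < 6.36 → exclude; stop.
Optimal diet: B — 1 of 3 types.

1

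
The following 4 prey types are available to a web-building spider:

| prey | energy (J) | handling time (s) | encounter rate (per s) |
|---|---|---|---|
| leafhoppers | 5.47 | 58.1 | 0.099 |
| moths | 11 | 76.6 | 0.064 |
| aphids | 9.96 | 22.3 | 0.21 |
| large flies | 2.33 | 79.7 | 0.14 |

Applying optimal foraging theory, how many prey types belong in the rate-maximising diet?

1

E/h in descending order: aphids 0.447, moths 0.144, leafhoppers 0.0941, large flies 0.0292 J/s. The optimal diet is the largest prefix of this list for which every included type satisfies E_i/h_i > R on the types above it.
Rate on top 1: 0.368. moths: 0.144 < 0.368 → exclude; stop.
Optimal diet: aphids — 1 of 4 types.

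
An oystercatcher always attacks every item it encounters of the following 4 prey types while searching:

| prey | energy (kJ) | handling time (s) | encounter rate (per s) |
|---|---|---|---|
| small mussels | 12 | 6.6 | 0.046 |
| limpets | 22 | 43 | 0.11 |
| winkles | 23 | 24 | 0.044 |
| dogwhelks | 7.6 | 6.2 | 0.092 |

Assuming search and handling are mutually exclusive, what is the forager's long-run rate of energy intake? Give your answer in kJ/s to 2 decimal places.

Energy encountered per unit search time: 0.046×12 + 0.11×22 + 0.044×23 + 0.092×7.6 = 4.683 kJ/s.
Handling time per unit search time: 0.046×6.6 + 0.11×43 + 0.044×24 + 0.092×6.2 = 6.66.
Rate = 4.683/(1 + 6.66) = 0.6114 kJ/s.

0.61 kJ/s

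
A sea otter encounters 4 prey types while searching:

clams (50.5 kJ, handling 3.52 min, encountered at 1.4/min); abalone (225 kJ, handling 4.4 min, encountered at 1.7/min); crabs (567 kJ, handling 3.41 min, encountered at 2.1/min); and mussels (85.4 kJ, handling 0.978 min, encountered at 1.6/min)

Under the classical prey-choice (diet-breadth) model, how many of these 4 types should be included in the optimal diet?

E/h in descending order: crabs 166, mussels 87.3, abalone 51.1, clams 14.3 kJ/min. The optimal diet is the largest prefix of this list for which every included type satisfies E_i/h_i > R on the types above it.
Rate on top 1: 145.9. mussels: 87.3 < 145.9 → exclude; stop.
Optimal diet: crabs — 1 of 4 types.

1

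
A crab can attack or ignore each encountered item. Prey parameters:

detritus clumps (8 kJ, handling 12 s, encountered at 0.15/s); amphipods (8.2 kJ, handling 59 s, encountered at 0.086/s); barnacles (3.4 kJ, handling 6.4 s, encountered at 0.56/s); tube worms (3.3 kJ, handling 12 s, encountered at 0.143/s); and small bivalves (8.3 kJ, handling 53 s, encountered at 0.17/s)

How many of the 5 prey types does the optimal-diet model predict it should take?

Profitabilities (E/h, kJ/s): detritus clumps 0.667, barnacles 0.531, tube worms 0.275, small bivalves 0.157, amphipods 0.139. Add prey in this order while the next type's profitability exceeds the intake rate on those already taken.
Rate on top 1: 0.4286. barnacles: 0.531 > 0.4286 → include.
Rate on top 2: 0.4862. tube worms: 0.275 < 0.4862 → exclude; stop.
Optimal diet: detritus clumps, barnacles — 2 of 5 types.

2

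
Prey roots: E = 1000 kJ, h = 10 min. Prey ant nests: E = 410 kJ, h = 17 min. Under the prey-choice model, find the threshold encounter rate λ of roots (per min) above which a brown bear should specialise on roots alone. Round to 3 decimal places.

At the threshold, the rate on roots alone equals the profitability of ant nests: λ·1000/(1 + λ·10) = 410/17 = 24.12.
Rearranging, λ(1000 − 24.12×10) = 24.12, so λ = 24.12/758.8 = 0.03178 per min.

0.032 per min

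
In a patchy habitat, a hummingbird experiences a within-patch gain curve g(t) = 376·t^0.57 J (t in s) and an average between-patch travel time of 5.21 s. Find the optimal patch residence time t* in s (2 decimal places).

6.91 s

Maximise g(t)/(T+t): set derivative to zero → g'(t)(T+t) = g(t).
g'(t) = 0.57·376·t^-0.43. Setting 0.57·376·t^-0.43 = 376·t^0.57/(5.21+t) gives 0.57(5.21+t) = t, so 0.43·t = 0.57×5.21.
t* = 0.57×5.21/0.43 = 6.906 s.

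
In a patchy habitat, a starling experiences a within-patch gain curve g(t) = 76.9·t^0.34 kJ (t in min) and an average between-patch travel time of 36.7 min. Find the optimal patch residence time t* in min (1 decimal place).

Maximise g(t)/(T+t): set derivative to zero → g'(t)(T+t) = g(t).
g'(t) = 0.34·76.9·t^-0.66. Setting 0.34·76.9·t^-0.66 = 76.9·t^0.34/(36.7+t) gives 0.34(36.7+t) = t, so 0.66·t = 0.34×36.7.
t* = 0.34×36.7/0.66 = 18.91 min.

18.9 min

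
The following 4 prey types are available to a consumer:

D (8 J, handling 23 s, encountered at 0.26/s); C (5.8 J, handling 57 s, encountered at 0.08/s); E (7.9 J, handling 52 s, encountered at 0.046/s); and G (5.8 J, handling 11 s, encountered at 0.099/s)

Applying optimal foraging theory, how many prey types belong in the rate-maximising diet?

2

E/h in descending order: G 0.527, D 0.348, E 0.152, C 0.102 J/s. The optimal diet is the largest prefix of this list for which every included type satisfies E_i/h_i > R on the types above it.
Rate on top 1: 0.2749. D: 0.348 > 0.2749 → include.
Rate on top 2: 0.3289. E: 0.152 < 0.3289 → exclude; stop.
Optimal diet: G, D — 2 of 4 types.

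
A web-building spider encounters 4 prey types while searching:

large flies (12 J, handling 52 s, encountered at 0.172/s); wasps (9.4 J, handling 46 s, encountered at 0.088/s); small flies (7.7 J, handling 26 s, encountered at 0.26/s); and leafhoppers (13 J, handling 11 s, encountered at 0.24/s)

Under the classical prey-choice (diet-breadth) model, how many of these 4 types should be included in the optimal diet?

1

Rank by E/h (J/s): leafhoppers 1.18, small flies 0.296, large flies 0.231, wasps 0.204. Include each in turn until the next type's E/h falls below the running intake rate.
Rate on top 1: 0.8571. small flies: 0.296 < 0.8571 → exclude; stop.
Optimal diet: leafhoppers — 1 of 4 types.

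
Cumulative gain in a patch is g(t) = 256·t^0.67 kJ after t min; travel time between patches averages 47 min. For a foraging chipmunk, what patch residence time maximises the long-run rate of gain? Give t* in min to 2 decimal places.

95.42 min

By the marginal value theorem, leave when the instantaneous gain rate g'(t) equals the habitat-wide average g(t)/(T + t).
g'(t) = 0.67·256·t^-0.33. Setting 0.67·256·t^-0.33 = 256·t^0.67/(47+t) gives 0.67(47+t) = t, so 0.33·t = 0.67×47.
t* = 0.67×47/0.33 = 95.42 min.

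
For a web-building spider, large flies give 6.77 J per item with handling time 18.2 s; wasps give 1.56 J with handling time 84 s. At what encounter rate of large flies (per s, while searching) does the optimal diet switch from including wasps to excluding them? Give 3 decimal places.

Drop wasps once their profitability E₂/h₂ falls below the rate achievable on large flies alone: E₂/h₂ = λE₁/(1 + λh₁).
Solve for λ: λE₁h₂ = E₂(1 + λh₁) → λ(E₁h₂ − E₂h₁) = E₂ → λ = E₂/(E₁h₂ − E₂h₁).
λ = 1.56/(6.77×84 − 1.56×18.2) = 1.56/540.3 = 0.002887 per s.

0.003 per s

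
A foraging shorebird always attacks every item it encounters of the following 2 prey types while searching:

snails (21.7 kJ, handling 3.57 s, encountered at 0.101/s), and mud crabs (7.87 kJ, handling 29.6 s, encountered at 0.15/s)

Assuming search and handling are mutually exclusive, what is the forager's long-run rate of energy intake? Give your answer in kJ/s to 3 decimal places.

Energy encountered per unit search time: 0.101×21.7 + 0.15×7.87 = 3.372 kJ/s.
Handling time per unit search time: 0.101×3.57 + 0.15×29.6 = 4.801.
Rate = 3.372/(1 + 4.801) = 0.5814 kJ/s.

0.581 kJ/s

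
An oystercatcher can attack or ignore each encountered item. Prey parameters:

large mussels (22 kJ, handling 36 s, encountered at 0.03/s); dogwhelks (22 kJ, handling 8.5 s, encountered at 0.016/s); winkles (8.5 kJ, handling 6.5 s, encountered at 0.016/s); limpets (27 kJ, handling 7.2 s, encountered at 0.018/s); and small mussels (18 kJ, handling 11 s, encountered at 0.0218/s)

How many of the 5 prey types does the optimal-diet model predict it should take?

4

Rank by E/h (kJ/s): limpets 3.75, dogwhelks 2.59, small mussels 1.64, winkles 1.31, large mussels 0.611. Include each in turn until the next type's E/h falls below the running intake rate.
Rate on top 1: 0.4302. dogwhelks: 2.59 > 0.4302 → include.
Rate on top 2: 0.6621. small mussels: 1.64 > 0.6621 → include.
Rate on top 3: 0.8173. winkles: 1.31 > 0.8173 → include.
Rate on top 4: 0.849. large mussels: 0.611 < 0.849 → exclude; stop.
Optimal diet: limpets, dogwhelks, small mussels, winkles — 4 of 5 types.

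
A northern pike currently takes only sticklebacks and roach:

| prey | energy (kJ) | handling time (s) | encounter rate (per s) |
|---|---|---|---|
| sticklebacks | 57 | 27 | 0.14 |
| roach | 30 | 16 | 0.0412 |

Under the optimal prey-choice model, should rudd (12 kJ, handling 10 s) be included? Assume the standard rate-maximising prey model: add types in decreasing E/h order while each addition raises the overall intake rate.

Current rate: (0.14×57 + 0.0412×30)/(1 + 0.14×27 + 0.0412×16) = 1.694 kJ/s.
rudd: E/h = 12/10 = 1.2 kJ/s.
Since 1.2 < R, time spent handling rudd is better spent searching.

No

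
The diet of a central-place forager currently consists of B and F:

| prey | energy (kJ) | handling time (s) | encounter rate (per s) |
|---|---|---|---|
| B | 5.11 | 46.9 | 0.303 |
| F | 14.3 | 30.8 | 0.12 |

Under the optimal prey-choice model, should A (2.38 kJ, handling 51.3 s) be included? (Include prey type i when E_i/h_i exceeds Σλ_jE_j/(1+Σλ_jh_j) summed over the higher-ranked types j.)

No

Intake rate on the current diet: R = (0.303×5.11 + 0.12×14.3) / (1 + 0.303×46.9 + 0.12×30.8) = 3.264/18.91 = 0.1727 kJ/s.
Profitability of A: 2.38/51.3 = 0.04639 kJ/s.
Since 0.04639 < R, time spent handling A is better spent searching.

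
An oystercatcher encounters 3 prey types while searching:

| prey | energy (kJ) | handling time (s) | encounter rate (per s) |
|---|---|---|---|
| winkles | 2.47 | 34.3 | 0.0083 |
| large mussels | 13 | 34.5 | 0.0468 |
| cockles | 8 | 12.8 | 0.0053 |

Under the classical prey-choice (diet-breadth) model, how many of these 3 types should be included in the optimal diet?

2

E/h in descending order: cockles 0.625, large mussels 0.377, winkles 0.072 kJ/s. The optimal diet is the largest prefix of this list for which every included type satisfies E_i/h_i > R on the types above it.
Rate on top 1: 0.03971. large mussels: 0.377 > 0.03971 → include.
Rate on top 2: 0.2426. winkles: 0.072 < 0.2426 → exclude; stop.
Optimal diet: cockles, large mussels — 2 of 3 types.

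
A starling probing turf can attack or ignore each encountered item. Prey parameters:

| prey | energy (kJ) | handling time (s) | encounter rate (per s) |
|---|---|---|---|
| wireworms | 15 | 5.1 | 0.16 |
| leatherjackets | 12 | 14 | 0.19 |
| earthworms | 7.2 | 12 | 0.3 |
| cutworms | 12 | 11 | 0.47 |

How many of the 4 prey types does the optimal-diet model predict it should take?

1

Profitabilities (E/h, kJ/s): wireworms 2.94, cutworms 1.09, leatherjackets 0.857, earthworms 0.6. Add prey in this order while the next type's profitability exceeds the intake rate on those already taken.
Rate on top 1: 1.322. cutworms: 1.09 < 1.322 → exclude; stop.
Optimal diet: wireworms — 1 of 4 types.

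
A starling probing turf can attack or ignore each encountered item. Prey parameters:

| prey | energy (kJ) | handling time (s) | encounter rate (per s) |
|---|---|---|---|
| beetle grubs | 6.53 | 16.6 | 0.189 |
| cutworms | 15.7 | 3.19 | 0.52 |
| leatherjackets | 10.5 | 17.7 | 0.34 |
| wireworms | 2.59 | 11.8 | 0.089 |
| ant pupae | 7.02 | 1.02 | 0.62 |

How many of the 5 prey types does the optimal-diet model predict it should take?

2

Profitabilities (E/h, kJ/s): ant pupae 6.88, cutworms 4.92, leatherjackets 0.593, beetle grubs 0.393, wireworms 0.219. Add prey in this order while the next type's profitability exceeds the intake rate on those already taken.
Rate on top 1: 2.666. cutworms: 4.92 > 2.666 → include.
Rate on top 2: 3.803. leatherjackets: 0.593 < 3.803 → exclude; stop.
Optimal diet: ant pupae, cutworms — 2 of 5 types.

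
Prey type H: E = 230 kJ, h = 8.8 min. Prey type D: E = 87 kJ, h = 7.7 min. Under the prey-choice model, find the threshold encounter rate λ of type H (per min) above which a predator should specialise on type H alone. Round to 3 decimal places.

Drop type D once their profitability E₂/h₂ falls below the rate achievable on type H alone: E₂/h₂ = λE₁/(1 + λh₁).
Solve for λ: λE₁h₂ = E₂(1 + λh₁) → λ(E₁h₂ − E₂h₁) = E₂ → λ = E₂/(E₁h₂ − E₂h₁).
λ = 87/(230×7.7 − 87×8.8) = 87/1005 = 0.08653 per min.

0.087 per min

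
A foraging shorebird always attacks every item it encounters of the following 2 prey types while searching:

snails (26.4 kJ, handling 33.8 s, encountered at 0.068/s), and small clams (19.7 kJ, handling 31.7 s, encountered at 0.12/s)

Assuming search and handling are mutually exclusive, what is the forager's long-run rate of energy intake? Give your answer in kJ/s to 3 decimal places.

0.586 kJ/s

R = Σλ_iE_i / (1 + Σλ_ih_i)
Numerator: 0.068×26.4 + 0.12×19.7 = 4.159
Denominator: 1 + 0.068×33.8 + 0.12×31.7 = 7.102
R = 4.159/7.102 = 0.5856 kJ/s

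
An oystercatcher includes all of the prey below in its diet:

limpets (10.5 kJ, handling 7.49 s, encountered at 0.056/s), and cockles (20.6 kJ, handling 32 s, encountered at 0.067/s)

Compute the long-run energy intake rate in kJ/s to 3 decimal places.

0.552 kJ/s

Energy encountered per unit search time: 0.056×10.5 + 0.067×20.6 = 1.968 kJ/s.
Handling time per unit search time: 0.056×7.49 + 0.067×32 = 2.563.
Rate = 1.968/(1 + 2.563) = 0.5523 kJ/s.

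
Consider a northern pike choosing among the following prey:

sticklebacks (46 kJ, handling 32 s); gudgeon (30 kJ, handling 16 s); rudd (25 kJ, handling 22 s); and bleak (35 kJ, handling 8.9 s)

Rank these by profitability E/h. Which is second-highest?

gudgeon

Profitability E/h (kJ/s): sticklebacks = 46/32 = 1.44, gudgeon = 30/16 = 1.88, rudd = 25/22 = 1.14, bleak = 35/8.9 = 3.93.
Ranked: bleak > gudgeon > sticklebacks > rudd.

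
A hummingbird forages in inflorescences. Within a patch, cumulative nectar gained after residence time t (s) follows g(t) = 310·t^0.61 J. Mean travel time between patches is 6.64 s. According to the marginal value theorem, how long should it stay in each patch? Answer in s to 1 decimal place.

Maximise g(t)/(T+t): set derivative to zero → g'(t)(T+t) = g(t).
g'(t) = 0.61·310·t^-0.39. Setting 0.61·310·t^-0.39 = 310·t^0.61/(6.64+t) gives 0.61(6.64+t) = t, so 0.39·t = 0.61×6.64.
t* = 0.61×6.64/0.39 = 10.39 s.

10.4 s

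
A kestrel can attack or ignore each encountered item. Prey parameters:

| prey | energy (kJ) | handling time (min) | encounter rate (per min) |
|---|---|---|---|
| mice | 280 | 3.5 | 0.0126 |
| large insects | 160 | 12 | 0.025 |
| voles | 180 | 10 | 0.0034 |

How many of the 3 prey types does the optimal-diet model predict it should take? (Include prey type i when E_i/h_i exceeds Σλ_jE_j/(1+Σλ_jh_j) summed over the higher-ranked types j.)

3

Rank by E/h (kJ/min): mice 80, voles 18, large insects 13.3. Include each in turn until the next type's E/h falls below the running intake rate.
Rate on top 1: 3.379. voles: 18 > 3.379 → include.
Rate on top 2: 3.84. large insects: 13.3 > 3.84 → include.
Optimal diet: mice, voles, large insects — 3 of 3 types.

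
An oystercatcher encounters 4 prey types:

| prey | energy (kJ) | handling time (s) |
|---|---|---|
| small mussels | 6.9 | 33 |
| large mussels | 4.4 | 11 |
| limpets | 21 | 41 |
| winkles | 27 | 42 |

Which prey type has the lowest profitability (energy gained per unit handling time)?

Profitability E/h (kJ/s): small mussels = 6.9/33 = 0.209, large mussels = 4.4/11 = 0.4, limpets = 21/41 = 0.512, winkles = 27/42 = 0.643.
Ranked: winkles > limpets > large mussels > small mussels.

small mussels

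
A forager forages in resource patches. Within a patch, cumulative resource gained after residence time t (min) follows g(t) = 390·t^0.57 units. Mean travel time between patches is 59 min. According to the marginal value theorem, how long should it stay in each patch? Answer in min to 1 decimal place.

78.2 min

Optimal t* satisfies g'(t*) = g(t*)/(T + t*).
g'(t) = 0.57·390·t^-0.43. Setting 0.57·390·t^-0.43 = 390·t^0.57/(59+t) gives 0.57(59+t) = t, so 0.43·t = 0.57×59.
t* = 0.57×59/0.43 = 78.21 min.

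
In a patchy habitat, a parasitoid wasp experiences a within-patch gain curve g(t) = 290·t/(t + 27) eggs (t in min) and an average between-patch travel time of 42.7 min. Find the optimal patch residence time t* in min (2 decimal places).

33.95 min

Maximise g(t)/(T+t): set derivative to zero → g'(t)(T+t) = g(t).
g'(t) = 290·27/(t + 27)². Setting 290·27/(t+27)² = 290t/[(t+27)(42.7+t)] gives 27(42.7+t) = t(t+27), so t² = 27×42.7 = 1153.
t* = √1153 = 33.95 min.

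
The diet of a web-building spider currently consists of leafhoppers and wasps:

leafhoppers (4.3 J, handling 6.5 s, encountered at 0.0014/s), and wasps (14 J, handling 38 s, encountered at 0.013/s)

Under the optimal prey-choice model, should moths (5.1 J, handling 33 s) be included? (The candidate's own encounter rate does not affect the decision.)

On leafhoppers and wasps alone, R = ΣλE/(1+Σλh) = 0.188/1.503 = 0.1251 J/s.
moths: E/h = 5.1/33 = 0.1545 J/s.
Since 0.1545 > R, including moths increases the long-run rate.

Yes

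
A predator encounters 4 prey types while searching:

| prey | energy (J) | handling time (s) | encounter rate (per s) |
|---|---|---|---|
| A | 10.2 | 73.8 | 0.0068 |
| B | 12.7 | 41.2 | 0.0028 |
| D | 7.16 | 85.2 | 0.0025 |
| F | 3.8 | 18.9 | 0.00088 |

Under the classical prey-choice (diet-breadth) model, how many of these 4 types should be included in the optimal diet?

4

Profitabilities (E/h, J/s): B 0.308, F 0.201, A 0.138, D 0.084. Add prey in this order while the next type's profitability exceeds the intake rate on those already taken.
Rate on top 1: 0.03188. F: 0.201 > 0.03188 → include.
Rate on top 2: 0.03437. A: 0.138 > 0.03437 → include.
Rate on top 3: 0.06626. D: 0.084 > 0.06626 → include.
Optimal diet: B, F, A, D — 4 of 4 types.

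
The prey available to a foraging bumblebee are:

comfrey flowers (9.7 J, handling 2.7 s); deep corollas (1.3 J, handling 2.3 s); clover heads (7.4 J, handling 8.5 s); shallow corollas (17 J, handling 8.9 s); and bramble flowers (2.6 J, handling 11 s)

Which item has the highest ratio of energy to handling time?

Profitability E/h (J/s): comfrey flowers = 9.7/2.7 = 3.59, deep corollas = 1.3/2.3 = 0.565, clover heads = 7.4/8.5 = 0.871, shallow corollas = 17/8.9 = 1.91, bramble flowers = 2.6/11 = 0.236.
Ranked: comfrey flowers > shallow corollas > clover heads > deep corollas > bramble flowers.

comfrey flowers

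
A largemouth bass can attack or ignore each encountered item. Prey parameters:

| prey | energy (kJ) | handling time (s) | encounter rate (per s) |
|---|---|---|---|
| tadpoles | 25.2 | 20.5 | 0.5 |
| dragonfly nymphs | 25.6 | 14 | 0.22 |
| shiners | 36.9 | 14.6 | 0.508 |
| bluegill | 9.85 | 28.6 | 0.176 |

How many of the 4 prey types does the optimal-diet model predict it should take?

E/h in descending order: shiners 2.53, dragonfly nymphs 1.83, tadpoles 1.23, bluegill 0.344 kJ/s. The optimal diet is the largest prefix of this list for which every included type satisfies E_i/h_i > R on the types above it.
Rate on top 1: 2.227. dragonfly nymphs: 1.83 < 2.227 → exclude; stop.
Optimal diet: shiners — 1 of 4 types.

1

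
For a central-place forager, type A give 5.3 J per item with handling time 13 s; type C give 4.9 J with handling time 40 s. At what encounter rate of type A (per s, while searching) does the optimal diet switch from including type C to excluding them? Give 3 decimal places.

The zero-one rule: include type C iff E₂/h₂ > λE₁/(1+λh₁). Equality gives the switch point.
λE₁h₂ = E₂ + λE₂h₁ ⇒ λ = E₂/(E₁h₂ − E₂h₁) = 4.9/(212 − 63.7) = 0.03304 per s.

0.033 per s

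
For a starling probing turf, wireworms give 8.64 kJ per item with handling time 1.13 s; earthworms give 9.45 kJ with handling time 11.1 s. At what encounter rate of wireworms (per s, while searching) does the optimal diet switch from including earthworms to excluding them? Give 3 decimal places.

At the threshold, the rate on wireworms alone equals the profitability of earthworms: λ·8.64/(1 + λ·1.13) = 9.45/11.1 = 0.8514.
Rearranging, λ(8.64 − 0.8514×1.13) = 0.8514, so λ = 0.8514/7.678 = 0.1109 per s.

0.111 per s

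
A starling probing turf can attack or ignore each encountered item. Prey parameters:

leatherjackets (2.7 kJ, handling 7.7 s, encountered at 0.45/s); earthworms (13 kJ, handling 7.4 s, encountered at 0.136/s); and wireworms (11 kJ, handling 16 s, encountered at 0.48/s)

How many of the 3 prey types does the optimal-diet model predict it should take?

Rank by E/h (kJ/s): earthworms 1.76, wireworms 0.688, leatherjackets 0.351. Include each in turn until the next type's E/h falls below the running intake rate.
Rate on top 1: 0.8812. wireworms: 0.688 < 0.8812 → exclude; stop.
Optimal diet: earthworms — 1 of 3 types.

1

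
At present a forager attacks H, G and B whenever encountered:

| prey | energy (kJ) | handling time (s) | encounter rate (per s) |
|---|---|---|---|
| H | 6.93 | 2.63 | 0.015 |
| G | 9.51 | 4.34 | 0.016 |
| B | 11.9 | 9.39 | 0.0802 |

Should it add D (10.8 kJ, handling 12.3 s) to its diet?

Yes

Current rate: (0.015×6.93 + 0.016×9.51 + 0.0802×11.9)/(1 + 0.015×2.63 + 0.016×4.34 + 0.0802×9.39) = 0.6501 kJ/s.
Profitability of D: 10.8/12.3 = 0.878 kJ/s.
Since 0.878 > R, including D increases the long-run rate.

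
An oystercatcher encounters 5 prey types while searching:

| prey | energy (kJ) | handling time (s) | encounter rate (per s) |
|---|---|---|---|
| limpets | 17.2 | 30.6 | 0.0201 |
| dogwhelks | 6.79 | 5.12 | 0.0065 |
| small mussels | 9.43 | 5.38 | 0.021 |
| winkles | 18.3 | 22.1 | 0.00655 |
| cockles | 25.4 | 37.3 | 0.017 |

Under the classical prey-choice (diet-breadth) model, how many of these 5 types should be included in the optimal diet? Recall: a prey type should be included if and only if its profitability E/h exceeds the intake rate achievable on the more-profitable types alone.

5

Profitabilities (E/h, kJ/s): small mussels 1.75, dogwhelks 1.33, winkles 0.828, cockles 0.681, limpets 0.562. Add prey in this order while the next type's profitability exceeds the intake rate on those already taken.
Rate on top 1: 0.1779. dogwhelks: 1.33 > 0.1779 → include.
Rate on top 2: 0.2113. winkles: 0.828 > 0.2113 → include.
Rate on top 3: 0.2804. cockles: 0.681 > 0.2804 → include.
Rate on top 4: 0.4124. limpets: 0.562 > 0.4124 → include.
Optimal diet: small mussels, dogwhelks, winkles, cockles, limpets — 5 of 5 types.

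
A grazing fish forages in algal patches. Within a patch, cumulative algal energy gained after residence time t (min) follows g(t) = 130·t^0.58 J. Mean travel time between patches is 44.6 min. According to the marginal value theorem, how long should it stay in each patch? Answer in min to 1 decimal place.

61.6 min

By the marginal value theorem, leave when the instantaneous gain rate g'(t) equals the habitat-wide average g(t)/(T + t).
g'(t) = 0.58·130·t^-0.42. Setting 0.58·130·t^-0.42 = 130·t^0.58/(44.6+t) gives 0.58(44.6+t) = t, so 0.42·t = 0.58×44.6.
t* = 0.58×44.6/0.42 = 61.59 min.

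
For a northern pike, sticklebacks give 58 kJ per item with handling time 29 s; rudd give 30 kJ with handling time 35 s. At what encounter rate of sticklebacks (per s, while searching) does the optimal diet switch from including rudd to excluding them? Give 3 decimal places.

0.026 per s

At the threshold, the rate on sticklebacks alone equals the profitability of rudd: λ·58/(1 + λ·29) = 30/35 = 0.8571.
Rearranging, λ(58 − 0.8571×29) = 0.8571, so λ = 0.8571/33.14 = 0.02586 per s.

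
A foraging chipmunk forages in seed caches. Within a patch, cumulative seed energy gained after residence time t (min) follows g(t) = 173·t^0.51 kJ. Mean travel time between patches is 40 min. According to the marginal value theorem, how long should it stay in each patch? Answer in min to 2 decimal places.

41.63 min

Optimal t* satisfies g'(t*) = g(t*)/(T + t*).
g'(t) = 0.51·173·t^-0.49. Setting 0.51·173·t^-0.49 = 173·t^0.51/(40+t) gives 0.51(40+t) = t, so 0.49·t = 0.51×40.
t* = 0.51×40/0.49 = 41.63 min.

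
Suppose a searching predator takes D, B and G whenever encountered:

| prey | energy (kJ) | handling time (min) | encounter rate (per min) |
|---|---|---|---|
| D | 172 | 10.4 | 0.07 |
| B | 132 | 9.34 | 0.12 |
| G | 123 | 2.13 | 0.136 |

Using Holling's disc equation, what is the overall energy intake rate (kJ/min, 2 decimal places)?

14.21 kJ/min

R = Σλ_iE_i / (1 + Σλ_ih_i)
Numerator: 0.07×172 + 0.12×132 + 0.136×123 = 44.61
Denominator: 1 + 0.07×10.4 + 0.12×9.34 + 0.136×2.13 = 3.138
R = 44.61/3.138 = 14.21 kJ/min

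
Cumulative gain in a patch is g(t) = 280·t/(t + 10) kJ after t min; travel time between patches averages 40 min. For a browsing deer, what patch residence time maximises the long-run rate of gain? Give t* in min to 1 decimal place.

Optimal t* satisfies g'(t*) = g(t*)/(T + t*).
g'(t) = 280·10/(t + 10)². Setting 280·10/(t+10)² = 280t/[(t+10)(40+t)] gives 10(40+t) = t(t+10), so t² = 10×40 = 400.
t* = √400 = 20 min.

20.0 min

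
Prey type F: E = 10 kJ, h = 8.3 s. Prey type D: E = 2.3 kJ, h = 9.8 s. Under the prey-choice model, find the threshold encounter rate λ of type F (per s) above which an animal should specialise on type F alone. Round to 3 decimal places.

0.029 per s

The zero-one rule: include type D iff E₂/h₂ > λE₁/(1+λh₁). Equality gives the switch point.
λE₁h₂ = E₂ + λE₂h₁ ⇒ λ = E₂/(E₁h₂ − E₂h₁) = 2.3/(98 − 19.09) = 0.02915 per s.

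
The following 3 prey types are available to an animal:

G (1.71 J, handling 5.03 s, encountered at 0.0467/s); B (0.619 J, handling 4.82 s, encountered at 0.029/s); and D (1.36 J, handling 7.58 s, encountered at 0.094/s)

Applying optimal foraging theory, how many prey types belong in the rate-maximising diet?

E/h in descending order: G 0.34, D 0.179, B 0.128 J/s. The optimal diet is the largest prefix of this list for which every included type satisfies E_i/h_i > R on the types above it.
Rate on top 1: 0.06467. D: 0.179 > 0.06467 → include.
Rate on top 2: 0.1067. B: 0.128 > 0.1067 → include.
Optimal diet: G, D, B — 3 of 3 types.

3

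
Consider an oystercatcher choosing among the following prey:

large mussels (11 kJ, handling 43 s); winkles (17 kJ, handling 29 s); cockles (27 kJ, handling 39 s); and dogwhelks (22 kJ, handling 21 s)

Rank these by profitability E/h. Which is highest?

Profitability E/h (kJ/s): large mussels = 11/43 = 0.256, winkles = 17/29 = 0.586, cockles = 27/39 = 0.692, dogwhelks = 22/21 = 1.05.
Ranked: dogwhelks > cockles > winkles > large mussels.

dogwhelks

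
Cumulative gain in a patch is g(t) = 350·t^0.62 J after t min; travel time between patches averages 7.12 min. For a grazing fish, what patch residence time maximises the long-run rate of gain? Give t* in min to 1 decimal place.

11.6 min

Optimal t* satisfies g'(t*) = g(t*)/(T + t*).
g'(t) = 0.62·350·t^-0.38. Setting 0.62·350·t^-0.38 = 350·t^0.62/(7.12+t) gives 0.62(7.12+t) = t, so 0.38·t = 0.62×7.12.
t* = 0.62×7.12/0.38 = 11.62 min.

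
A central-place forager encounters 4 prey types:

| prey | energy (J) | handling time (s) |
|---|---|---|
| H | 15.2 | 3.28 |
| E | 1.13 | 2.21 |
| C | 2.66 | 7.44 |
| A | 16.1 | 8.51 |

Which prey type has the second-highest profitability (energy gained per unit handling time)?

Profitability E/h (J/s): H = 15.2/3.28 = 4.63, E = 1.13/2.21 = 0.511, C = 2.66/7.44 = 0.358, A = 16.1/8.51 = 1.89.
Ranked: H > A > E > C.

A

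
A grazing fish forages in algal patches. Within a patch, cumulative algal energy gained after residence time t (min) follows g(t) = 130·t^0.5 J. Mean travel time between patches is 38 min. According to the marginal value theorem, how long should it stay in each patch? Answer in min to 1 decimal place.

By the marginal value theorem, leave when the instantaneous gain rate g'(t) equals the habitat-wide average g(t)/(T + t).
g'(t) = 0.5·130·t^-0.5. Setting 0.5·130·t^-0.5 = 130·t^0.5/(38+t) gives 0.5(38+t) = t, so 0.50·t = 0.5×38.
t* = 0.5×38/0.50 = 38 min.

38.0 min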